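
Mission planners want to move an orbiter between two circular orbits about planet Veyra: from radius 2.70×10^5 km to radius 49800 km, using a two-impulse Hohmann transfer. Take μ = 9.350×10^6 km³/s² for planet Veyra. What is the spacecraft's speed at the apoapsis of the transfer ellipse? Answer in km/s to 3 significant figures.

The Hohmann ellipse has a_t = (r₁ + r₂)/2 = 1.599×10^5 km.
At apoapsis, r = 2.700×10^5 km.
From the vis-viva equation, v = √[μ(2/r − 1/a_t)] = 3.284 km/s.

v = 3.28 km/s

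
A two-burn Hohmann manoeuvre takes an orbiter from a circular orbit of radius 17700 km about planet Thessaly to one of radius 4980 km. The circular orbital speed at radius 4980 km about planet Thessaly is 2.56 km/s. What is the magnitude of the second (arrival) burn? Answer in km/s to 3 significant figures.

Δv₂ = 0.638 km/s

From the circular-orbit relation v² = μ/r at r = 4980 km: μ = v²r = (2.56)² × 4980 = 32636.9 km³/s².
Transfer-ellipse semi-major axis a_t = (r₁ + r₂)/2 = (17700 + 4980)/2 = 11340 km.
Circular speed at r = 4980 km: v_c = √(μ/r) = 2.5600 km/s.
Vis-viva on the transfer ellipse at r = 4980 km gives v_t = √[μ(2/r − 1/a_t)] = 3.1983 km/s.
Δv₂ = |v_t − v_c| = |3.1983 − 2.5600| = 0.6383 km/s.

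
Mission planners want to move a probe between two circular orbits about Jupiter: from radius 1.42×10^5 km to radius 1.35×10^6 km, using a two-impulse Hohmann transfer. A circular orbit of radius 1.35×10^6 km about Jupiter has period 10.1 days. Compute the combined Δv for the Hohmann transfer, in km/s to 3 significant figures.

From Kepler's third law T² = 4π²r³/μ at r = 1.35×10^6 km, T = 10.1 days = 10.1 × 86400 s = 8.7264×10^5 s: μ = 4π²r³/T² = 1.27553×10^8 km³/s².
Semi-major axis of the transfer orbit: a_t = (1.420×10^5 + 1.350×10^6)/2 = 7.460×10^5 km.
At r₁ the circular-orbit speed is v₁ = √(μ/r₁) = 29.97 km/s.
Transfer-orbit speed at r₁ (vis-viva equation): v_p = √[μ(2/r₁ − 1/a_t)] = 40.32 km/s.
First burn Δv₁ = |v_p − v₁| = 10.35 km/s.
At r₂, v₂ = √(μ/r₂) = 9.720 km/s.
Transfer-orbit speed at r₂: v_a = √[μ(2/r₂ − 1/a_t)] = 4.241 km/s.
Second burn Δv₂ = |v₂ − v_a| = 5.479 km/s.
Total Δv = Δv₁ + Δv₂ = 15.83 km/s.

Δv = 15.8 km/s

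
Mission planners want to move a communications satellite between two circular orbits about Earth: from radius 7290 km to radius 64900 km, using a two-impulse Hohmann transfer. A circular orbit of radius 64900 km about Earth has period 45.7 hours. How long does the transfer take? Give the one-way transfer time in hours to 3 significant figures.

From Kepler's third law T² = 4π²r³/μ at r = 64900 km, T = 45.7 hours = 45.7 × 3600 s = 1.6452×10^5 s: μ = 4π²r³/T² = 3.98709×10^5 km³/s².
Transfer-ellipse semi-major axis a_t = (r₁ + r₂)/2 = (7290 + 64900)/2 = 36095 km.
By Kepler's third law the transfer-orbit period is T = 2π√(a_t³/μ), so t = T/2 = 34120 s.
Converting: 34120 s ÷ 3600 s/hour = 9.48 hours.

t = 9.48 hours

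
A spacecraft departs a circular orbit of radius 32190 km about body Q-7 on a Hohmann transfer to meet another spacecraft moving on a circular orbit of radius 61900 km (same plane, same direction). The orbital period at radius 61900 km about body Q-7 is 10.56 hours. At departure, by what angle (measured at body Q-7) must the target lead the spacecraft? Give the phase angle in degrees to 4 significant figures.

φ = 60.74°

From Kepler's third law T² = 4π²r³/μ at r = 61900 km, T = 10.56 hours = 10.56 × 3600 s = 38016 s: μ = 4π²r³/T² = 6.47886×10^6 km³/s².
Transfer-ellipse semi-major axis a_t = (r₁ + r₂)/2 = (32190 + 61900)/2 = 47045 km.
The half-period of the transfer ellipse is t = π√(a_t³/μ) = 12594 s.
The target's mean motion on its circular orbit is ω₂ = √(μ/r₂³) = 1.6528×10^-4 rad/s.
Angle swept by the target during transfer: ω₂·t = 2.0815 rad = 119.26°.
The spacecraft traverses 180° on the transfer ellipse, so the target must lead by 180° − 119.26° = 60.74°.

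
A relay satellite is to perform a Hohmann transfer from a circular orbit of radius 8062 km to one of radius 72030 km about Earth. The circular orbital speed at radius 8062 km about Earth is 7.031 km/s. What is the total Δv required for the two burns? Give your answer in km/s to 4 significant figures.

Δv = 3.695 km/s

From the circular-orbit relation v² = μ/r at r = 8062 km: μ = v²r = (7.031)² × 8062 = 3.98545×10^5 km³/s².
The Hohmann ellipse has a_t = (r₁ + r₂)/2 = 40046 km.
At r₁ the circular-orbit speed is v₁ = √(μ/r₁) = 7.0310 km/s.
Transfer-orbit speed at r₁ (v² = μ(2/r − 1/a)): v_p = √[μ(2/r₁ − 1/a_t)] = 9.4296 km/s.
First burn Δv₁ = |v_p − v₁| = 2.3986 km/s.
At r₂, v₂ = √(μ/r₂) = 2.3522 km/s.
Transfer-orbit speed at r₂: v_a = √[μ(2/r₂ − 1/a_t)] = 1.0554 km/s.
Second burn Δv₂ = |v₂ − v_a| = 1.2968 km/s.
Δv = Δv₁ + Δv₂ = 2.3986 + 1.2968 = 3.695 km/s.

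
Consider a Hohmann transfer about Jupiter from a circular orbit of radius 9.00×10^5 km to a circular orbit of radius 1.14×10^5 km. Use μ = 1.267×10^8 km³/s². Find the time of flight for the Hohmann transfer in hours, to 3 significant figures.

t = 28.0 hours

The Hohmann ellipse has a_t = (r₁ + r₂)/2 = 5.070×10^5 km.
Transfer time t = π√(a_t³/μ) = π√((5.070×10^5)³ / 1.267×10^8) = 1.008×10^5 s.
Converting: 1.008×10^5 s ÷ 3600 s/hour = 28.0 hours.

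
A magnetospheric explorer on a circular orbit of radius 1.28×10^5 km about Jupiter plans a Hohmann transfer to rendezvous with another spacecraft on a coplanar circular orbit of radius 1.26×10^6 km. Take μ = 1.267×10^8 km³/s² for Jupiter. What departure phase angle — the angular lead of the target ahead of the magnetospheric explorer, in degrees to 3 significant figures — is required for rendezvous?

φ = 106°

Semi-major axis of the transfer orbit: a_t = (1.280×10^5 + 1.260×10^6)/2 = 6.940×10^5 km.
Transfer time t = π√(a_t³/μ) = 1.6136×10^5 s.
The target's mean motion on its circular orbit is ω₂ = √(μ/r₂³) = 7.9585×10^-6 rad/s.
Angle swept by the target during transfer: ω₂·t = 1.2842 rad = 73.58°.
Arrival is 180° from departure on the ellipse, so φ = 180° − 73.58° = 106°.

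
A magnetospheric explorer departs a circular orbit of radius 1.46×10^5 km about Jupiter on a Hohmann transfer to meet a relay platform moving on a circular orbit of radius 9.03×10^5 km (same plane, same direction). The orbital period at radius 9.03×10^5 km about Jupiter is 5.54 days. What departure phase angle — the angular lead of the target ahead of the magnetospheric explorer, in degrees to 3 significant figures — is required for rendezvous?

From Kepler's third law T² = 4π²r³/μ at r = 9.03×10^5 km, T = 5.54 days = 5.54 × 86400 s = 4.78656×10^5 s: μ = 4π²r³/T² = 1.26875×10^8 km³/s².
Transfer-ellipse semi-major axis a_t = (r₁ + r₂)/2 = (1.460×10^5 + 9.030×10^5)/2 = 5.245×10^5 km.
Transfer time t = π√(a_t³/μ) = 1.0594×10^5 s.
The target's mean motion on its circular orbit is ω₂ = √(μ/r₂³) = 1.3127×10^-5 rad/s.
Angle swept by the target during transfer: ω₂·t = 1.3907 rad = 79.68°.
Arrival is 180° from departure on the ellipse, so φ = 180° − 79.68° = 100°.

φ = 100°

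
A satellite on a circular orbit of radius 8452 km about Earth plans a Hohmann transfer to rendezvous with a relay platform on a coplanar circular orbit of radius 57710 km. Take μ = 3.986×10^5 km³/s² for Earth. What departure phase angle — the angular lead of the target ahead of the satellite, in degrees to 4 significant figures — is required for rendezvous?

φ = 101.9°

Semi-major axis of the transfer orbit: a_t = (8452 + 57710)/2 = 33081 km.
The half-period of the transfer ellipse is t = π√(a_t³/μ) = 29940 s.
The target's mean motion on its circular orbit is ω₂ = √(μ/r₂³) = 4.554×10^-5 rad/s.
Angle swept by the target during transfer: ω₂·t = 1.3635 rad = 78.12°.
The satellite traverses 180° on the transfer ellipse, so the target must lead by 180° − 78.12° = 101.9°.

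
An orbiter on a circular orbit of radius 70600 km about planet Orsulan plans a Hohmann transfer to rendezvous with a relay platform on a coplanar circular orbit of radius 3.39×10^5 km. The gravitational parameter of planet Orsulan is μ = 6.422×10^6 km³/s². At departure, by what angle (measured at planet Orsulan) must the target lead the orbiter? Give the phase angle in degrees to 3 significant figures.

φ = 95.5°

The Hohmann ellipse has a_t = (r₁ + r₂)/2 = 2.048×10^5 km.
The half-period of the transfer ellipse is t = π√(a_t³/μ) = 1.1490×10^5 s.
Target angular speed ω₂ = √(μ/r₂³) = 1.2839×10^-5 rad/s.
Angle swept by the target during transfer: ω₂·t = 1.4752 rad = 84.52°.
Arrival is 180° from departure on the ellipse, so φ = 180° − 84.52° = 95.5°.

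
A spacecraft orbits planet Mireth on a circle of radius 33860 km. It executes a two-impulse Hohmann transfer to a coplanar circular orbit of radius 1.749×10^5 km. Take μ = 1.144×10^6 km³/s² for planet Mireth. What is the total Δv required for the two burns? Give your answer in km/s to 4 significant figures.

Δv = 2.812 km/s

The Hohmann ellipse has a_t = (r₁ + r₂)/2 = 1.0438×10^5 km.
At r₁ the circular-orbit speed is v₁ = √(μ/r₁) = 5.8126 km/s.
Transfer-orbit speed at r₁ (vis-viva equation): v_p = √[μ(2/r₁ − 1/a_t)] = 7.5241 km/s.
First burn Δv₁ = |v_p − v₁| = 1.7115 km/s.
At r₂, v₂ = √(μ/r₂) = 2.5575 km/s.
Transfer-orbit speed at r₂: v_a = √[μ(2/r₂ − 1/a_t)] = 1.4566 km/s.
Second burn Δv₂ = |v₂ − v_a| = 1.1009 km/s.
Δv = Δv₁ + Δv₂ = 1.7115 + 1.1009 = 2.812 km/s.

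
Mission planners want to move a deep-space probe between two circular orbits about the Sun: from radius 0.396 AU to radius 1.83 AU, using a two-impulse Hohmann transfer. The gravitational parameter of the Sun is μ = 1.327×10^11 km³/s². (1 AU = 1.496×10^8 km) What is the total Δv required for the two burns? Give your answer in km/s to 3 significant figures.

In km: r₁ = 0.396 × 1.496×10^8 = 5.92416×10^7 km; r₂ = 1.83 × 1.496×10^8 = 2.73768×10^8 km.
The Hohmann ellipse has a_t = (r₁ + r₂)/2 = 1.665048×10^8 km.
Circular speed at r₁: v₁ = √(μ/r₁) = √(1.327×10^11/5.92416×10^7) = 47.33 km/s.
On the transfer ellipse at r₁, vis-viva gives v_p = √[μ(2/r₁ − 1/a_t)] = 60.69 km/s.
First burn Δv₁ = |v_p − v₁| = 13.36 km/s.
At r₂, v₂ = √(μ/r₂) = 22.016 km/s.
Transfer-orbit speed at r₂: v_a = √[μ(2/r₂ − 1/a_t)] = 13.132 km/s.
Second burn Δv₂ = |v₂ − v_a| = 8.884 km/s.
Δv = Δv₁ + Δv₂ = 13.36 + 8.884 = 22.24 km/s.

Δv = 22.2 km/s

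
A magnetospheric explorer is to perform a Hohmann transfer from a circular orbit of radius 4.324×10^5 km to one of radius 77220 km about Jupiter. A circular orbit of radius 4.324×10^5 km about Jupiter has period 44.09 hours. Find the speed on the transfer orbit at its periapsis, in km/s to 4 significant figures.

v = 52.76 km/s

From Kepler's third law T² = 4π²r³/μ at r = 4.324×10^5 km, T = 44.09 hours = 44.09 × 3600 s = 1.58724×10^5 s: μ = 4π²r³/T² = 1.26687×10^8 km³/s².
The Hohmann ellipse has a_t = (r₁ + r₂)/2 = 2.5481×10^5 km.
At periapsis, r = 77220 km.
Vis-viva: v = √[μ(2/r − 1/a_t)] = √[1.26687×10^8 × (2/77220 − 1/2.5481×10^5)] = 52.76 km/s.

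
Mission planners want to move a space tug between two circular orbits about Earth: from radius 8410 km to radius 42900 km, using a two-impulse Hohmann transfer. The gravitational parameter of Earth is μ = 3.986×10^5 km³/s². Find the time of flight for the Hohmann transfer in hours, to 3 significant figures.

t = 5.68 hours

Semi-major axis of the transfer orbit: a_t = (8410 + 42900)/2 = 25655 km.
Half the transfer-orbit period gives t = π√(a_t³/μ) = 20450 s.
Converting: 20450 s ÷ 3600 s/hour = 5.68 hours.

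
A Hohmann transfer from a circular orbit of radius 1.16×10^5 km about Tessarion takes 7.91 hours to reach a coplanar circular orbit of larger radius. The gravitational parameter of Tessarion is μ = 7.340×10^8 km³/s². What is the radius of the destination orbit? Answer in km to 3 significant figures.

r₂ = 6.68×10^5 km

Transfer time t = 7.91 hours = 28476 s, and t = π√(a_t³/μ).
So a_t = (μ t²/π²)^(1/3) = (7.340×10^8 × (28476)² / π²)^(1/3) = 3.9215×10^5 km.
Since a_t = (r₁ + r₂)/2, r₂ = 2a_t − r₁ = 2×3.9215×10^5 − 1.160×10^5 = 6.683×10^5 km.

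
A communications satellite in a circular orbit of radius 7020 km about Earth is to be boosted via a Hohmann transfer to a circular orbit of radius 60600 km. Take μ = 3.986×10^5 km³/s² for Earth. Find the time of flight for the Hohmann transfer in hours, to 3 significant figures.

t = 8.59 hours

Transfer-ellipse semi-major axis a_t = (r₁ + r₂)/2 = (7020 + 60600)/2 = 33810 km.
Half the transfer-orbit period gives t = π√(a_t³/μ) = 30930 s.
Converting: 30930 s ÷ 3600 s/hour = 8.59 hours.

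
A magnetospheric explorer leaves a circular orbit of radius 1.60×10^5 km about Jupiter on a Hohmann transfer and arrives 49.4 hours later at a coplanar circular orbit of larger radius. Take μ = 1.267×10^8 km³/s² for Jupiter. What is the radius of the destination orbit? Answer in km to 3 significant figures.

Transfer time t = 49.4 hours = 1.7784×10^5 s, and t = π√(a_t³/μ).
So a_t = (μ t²/π²)^(1/3) = (1.267×10^8 × (1.7784×10^5)² / π²)^(1/3) = 7.4048×10^5 km.
Since a_t = (r₁ + r₂)/2, r₂ = 2a_t − r₁ = 2×7.4048×10^5 − 1.600×10^5 = 1.32096×10^6 km.

r₂ = 1.32×10^6 km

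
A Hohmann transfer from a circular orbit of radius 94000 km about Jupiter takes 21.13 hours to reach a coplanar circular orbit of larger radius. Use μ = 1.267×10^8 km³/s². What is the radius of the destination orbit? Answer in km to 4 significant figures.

Transfer time t = 21.13 hours = 76068 s, and t = π√(a_t³/μ).
So a_t = (μ t²/π²)^(1/3) = (1.267×10^8 × (76068)² / π²)^(1/3) = 4.2037×10^5 km.
Since a_t = (r₁ + r₂)/2, r₂ = 2a_t − r₁ = 2×4.2037×10^5 − 94000 = 7.4674×10^5 km.

r₂ = 7.467×10^5 km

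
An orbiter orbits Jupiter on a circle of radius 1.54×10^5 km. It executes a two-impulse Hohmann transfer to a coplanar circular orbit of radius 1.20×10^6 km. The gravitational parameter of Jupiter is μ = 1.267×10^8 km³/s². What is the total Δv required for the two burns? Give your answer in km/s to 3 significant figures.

Δv = 14.9 km/s

Semi-major axis of the transfer orbit: a_t = (1.540×10^5 + 1.200×10^6)/2 = 6.770×10^5 km.
Circular speed at r₁: v₁ = √(μ/r₁) = √(1.267×10^8/1.540×10^5) = 28.683 km/s.
Transfer-orbit speed at r₁ (vis-viva): v_p = √[μ(2/r₁ − 1/a_t)] = 38.188 km/s.
First burn Δv₁ = |v_p − v₁| = 9.505 km/s.
At r₂, v₂ = √(μ/r₂) = 10.2754 km/s.
Transfer-orbit speed at r₂: v_a = √[μ(2/r₂ − 1/a_t)] = 4.90076 km/s.
Second burn Δv₂ = |v₂ − v_a| = 5.375 km/s.
Δv = Δv₁ + Δv₂ = 9.505 + 5.375 = 14.88 km/s.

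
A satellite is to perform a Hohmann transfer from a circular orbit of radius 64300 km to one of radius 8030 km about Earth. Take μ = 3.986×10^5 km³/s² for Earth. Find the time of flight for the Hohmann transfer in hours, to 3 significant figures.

The Hohmann ellipse has a_t = (r₁ + r₂)/2 = 36165 km.
Half the transfer-orbit period gives t = π√(a_t³/μ) = 34220 s.
Converting: 34220 s ÷ 3600 s/hour = 9.51 hours.

t = 9.51 hours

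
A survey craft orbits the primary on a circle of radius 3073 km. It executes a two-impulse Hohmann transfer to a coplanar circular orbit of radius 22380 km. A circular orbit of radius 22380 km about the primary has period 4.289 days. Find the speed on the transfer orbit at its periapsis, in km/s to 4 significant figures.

v = 1.358 km/s

From Kepler's third law T² = 4π²r³/μ at r = 22380 km, T = 4.289 days = 4.289 × 86400 s = 3.705696×10^5 s: μ = 4π²r³/T² = 3222.56 km³/s².
The Hohmann ellipse has a_t = (r₁ + r₂)/2 = 12726.5 km.
At periapsis, r = 3073 km.
Vis-viva: v = √[μ(2/r − 1/a_t)] = √[3222.56 × (2/3073 − 1/12726.5)] = 1.358 km/s.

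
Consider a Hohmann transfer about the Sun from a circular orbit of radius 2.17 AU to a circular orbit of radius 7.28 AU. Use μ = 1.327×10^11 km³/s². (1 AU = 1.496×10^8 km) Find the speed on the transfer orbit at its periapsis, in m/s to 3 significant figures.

v = 25100 m/s

In km: r₁ = 2.17 × 1.496×10^8 = 3.24632×10^8 km; r₂ = 7.28 × 1.496×10^8 = 1.089088×10^9 km.
Transfer-ellipse semi-major axis a_t = (r₁ + r₂)/2 = (3.24632×10^8 + 1.089088×10^9)/2 = 7.0686×10^8 km.
The periapsis of the transfer ellipse is at r = 3.24632×10^8 km.
From the vis-viva equation, v = √[μ(2/r − 1/a_t)] = 25.10 km/s.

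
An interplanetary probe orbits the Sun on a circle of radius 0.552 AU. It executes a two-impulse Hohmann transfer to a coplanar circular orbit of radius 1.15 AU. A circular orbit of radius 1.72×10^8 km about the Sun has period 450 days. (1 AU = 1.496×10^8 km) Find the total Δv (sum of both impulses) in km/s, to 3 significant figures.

Δv = 11.9 km/s

From Kepler's third law T² = 4π²r³/μ at r = 1.72×10^8 km, T = 450 days = 450 × 86400 s = 3.888×10^7 s: μ = 4π²r³/T² = 1.32890×10^11 km³/s².
In km: r₁ = 0.552 × 1.496×10^8 = 8.25792×10^7 km; r₂ = 1.15 × 1.496×10^8 = 1.7204×10^8 km.
Transfer-ellipse semi-major axis a_t = (r₁ + r₂)/2 = (8.25792×10^7 + 1.7204×10^8)/2 = 1.273096×10^8 km.
Circular speed at r₁: v₁ = √(μ/r₁) = √(1.32890×10^11/8.25792×10^7) = 40.115 km/s.
On the transfer ellipse at r₁, v² = μ(2/r − 1/a) gives v_p = √[μ(2/r₁ − 1/a_t)] = 46.633 km/s.
First burn Δv₁ = |v_p − v₁| = 6.518 km/s.
Circular speed at r₂: v₂ = √(μ/r₂) = 27.793 km/s.
Transfer-orbit speed at r₂: v_a = √[μ(2/r₂ − 1/a_t)] = 22.384 km/s.
Second burn Δv₂ = |v₂ − v_a| = 5.409 km/s.
Total Δv = Δv₁ + Δv₂ = 11.93 km/s.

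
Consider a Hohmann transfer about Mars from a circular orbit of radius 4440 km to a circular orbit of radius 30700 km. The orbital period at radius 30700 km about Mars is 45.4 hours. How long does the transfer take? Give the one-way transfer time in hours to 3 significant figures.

From Kepler's third law T² = 4π²r³/μ at r = 30700 km, T = 45.4 hours = 45.4 × 3600 s = 1.6344×10^5 s: μ = 4π²r³/T² = 42762.0 km³/s².
Semi-major axis of the transfer orbit: a_t = (4440 + 30700)/2 = 17570 km.
Half the transfer-orbit period gives t = π√(a_t³/μ) = 35380 s.
Converting: 35380 s ÷ 3600 s/hour = 9.83 hours.

t = 9.83 hours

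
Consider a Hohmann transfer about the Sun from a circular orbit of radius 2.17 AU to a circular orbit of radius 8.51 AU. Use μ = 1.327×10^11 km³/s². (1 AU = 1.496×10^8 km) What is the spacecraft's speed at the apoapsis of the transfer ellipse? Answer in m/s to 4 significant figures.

In km: r₁ = 2.17 × 1.496×10^8 = 3.24632×10^8 km; r₂ = 8.51 × 1.496×10^8 = 1.273096×10^9 km.
Transfer-ellipse semi-major axis a_t = (r₁ + r₂)/2 = (3.24632×10^8 + 1.273096×10^9)/2 = 7.98864×10^8 km.
At apoapsis, r = 1.273096×10^9 km.
Applying v² = μ(2/r − 1/a_t): v = 6.508 km/s.

v = 6508 m/s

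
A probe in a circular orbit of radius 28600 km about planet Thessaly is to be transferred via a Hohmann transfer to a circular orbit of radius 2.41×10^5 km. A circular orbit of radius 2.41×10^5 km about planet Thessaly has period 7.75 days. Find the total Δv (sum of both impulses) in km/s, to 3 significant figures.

From Kepler's third law T² = 4π²r³/μ at r = 2.41×10^5 km, T = 7.75 days = 7.75 × 86400 s = 6.696×10^5 s: μ = 4π²r³/T² = 1.23248×10^6 km³/s².
Transfer-ellipse semi-major axis a_t = (r₁ + r₂)/2 = (28600 + 2.410×10^5)/2 = 1.348×10^5 km.
At r₁ the circular-orbit speed is v₁ = √(μ/r₁) = 6.5646 km/s.
On the transfer ellipse at r₁, vis-viva gives v_p = √[μ(2/r₁ − 1/a_t)] = 8.7775 km/s.
First burn Δv₁ = |v_p − v₁| = 2.213 km/s.
Circular speed at r₂: v₂ = √(μ/r₂) = 2.2614 km/s.
Transfer-orbit speed at r₂: v_a = √[μ(2/r₂ − 1/a_t)] = 1.0416 km/s.
Second burn Δv₂ = |v₂ − v_a| = 1.220 km/s.
Δv = Δv₁ + Δv₂ = 2.213 + 1.220 = 3.433 km/s.

Δv = 3.43 km/s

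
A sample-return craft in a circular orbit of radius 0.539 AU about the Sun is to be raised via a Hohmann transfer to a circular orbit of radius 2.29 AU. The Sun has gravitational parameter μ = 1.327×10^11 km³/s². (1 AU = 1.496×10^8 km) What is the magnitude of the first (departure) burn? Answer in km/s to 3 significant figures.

In km: r₁ = 0.539 × 1.496×10^8 = 8.06344×10^7 km; r₂ = 2.29 × 1.496×10^8 = 3.42584×10^8 km.
The Hohmann ellipse has a_t = (r₁ + r₂)/2 = 2.116092×10^8 km.
Circular speed at r = 8.06344×10^7 km: v_c = √(μ/r) = 40.57 km/s.
Transfer-orbit speed at the same r (vis-viva, a = a_t): v_t = √[μ(2/r − 1/a_t)] = 51.62 km/s.
Δv₁ = |v_t − v_c| = |51.62 − 40.57| = 11.05 km/s.

Δv₁ = 11.0 km/s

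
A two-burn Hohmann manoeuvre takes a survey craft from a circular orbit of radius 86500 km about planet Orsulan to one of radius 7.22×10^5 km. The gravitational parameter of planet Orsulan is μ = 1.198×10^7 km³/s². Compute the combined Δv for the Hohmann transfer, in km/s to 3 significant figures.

Semi-major axis of the transfer orbit: a_t = (86500 + 7.220×10^5)/2 = 4.0425×10^5 km.
Circular speed at r₁: v₁ = √(μ/r₁) = √(1.198×10^7/86500) = 11.7685 km/s.
Transfer-orbit speed at r₁ (v² = μ(2/r − 1/a)): v_p = √[μ(2/r₁ − 1/a_t)] = 15.7277 km/s.
First burn Δv₁ = |v_p − v₁| = 3.959 km/s.
Circular speed at r₂: v₂ = √(μ/r₂) = 4.073 km/s.
Transfer-orbit speed at r₂: v_a = √[μ(2/r₂ − 1/a_t)] = 1.884 km/s.
Second burn Δv₂ = |v₂ − v_a| = 2.189 km/s.
Δv = Δv₁ + Δv₂ = 3.959 + 2.189 = 6.148 km/s.

Δv = 6.15 km/s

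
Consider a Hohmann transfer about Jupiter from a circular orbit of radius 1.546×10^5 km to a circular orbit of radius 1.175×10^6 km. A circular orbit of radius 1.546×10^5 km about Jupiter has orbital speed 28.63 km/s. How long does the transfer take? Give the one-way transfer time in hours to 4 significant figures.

From the circular-orbit relation v² = μ/r at r = 1.546×10^5 km: μ = v²r = (28.63)² × 1.546×10^5 = 1.26722×10^8 km³/s².
Transfer-ellipse semi-major axis a_t = (r₁ + r₂)/2 = (1.546×10^5 + 1.175×10^6)/2 = 6.648×10^5 km.
Half the transfer-orbit period gives t = π√(a_t³/μ) = 1.5127×10^5 s.
Converting: 1.5127×10^5 s ÷ 3600 s/hour = 42.02 hours.

t = 42.02 hours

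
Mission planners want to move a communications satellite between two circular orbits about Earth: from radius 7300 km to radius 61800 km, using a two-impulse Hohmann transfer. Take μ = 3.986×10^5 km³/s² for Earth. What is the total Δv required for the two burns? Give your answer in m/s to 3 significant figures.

Δv = 3870 m/s

The Hohmann ellipse has a_t = (r₁ + r₂)/2 = 34550 km.
At r₁ the circular-orbit speed is v₁ = √(μ/r₁) = 7.38937 km/s.
On the transfer ellipse at r₁, v² = μ(2/r − 1/a) gives v_p = √[μ(2/r₁ − 1/a_t)] = 9.88274 km/s.
First burn Δv₁ = |v_p − v₁| = 2.4934 km/s.
At r₂, v₂ = √(μ/r₂) = 2.5397 km/s.
Transfer-orbit speed at r₂: v_a = √[μ(2/r₂ − 1/a_t)] = 1.1674 km/s.
Second burn Δv₂ = |v₂ − v_a| = 1.3723 km/s.
Total Δv = Δv₁ + Δv₂ = 3.866 km/s.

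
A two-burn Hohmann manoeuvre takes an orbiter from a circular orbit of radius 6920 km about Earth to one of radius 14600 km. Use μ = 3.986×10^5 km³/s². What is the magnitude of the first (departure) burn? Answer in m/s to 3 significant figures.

The Hohmann ellipse has a_t = (r₁ + r₂)/2 = 10760 km.
Circular speed at r = 6920 km: v_c = √(μ/r) = 7.590 km/s.
Transfer-orbit speed at the same r (vis-viva, a = a_t): v_t = √[μ(2/r − 1/a_t)] = 8.841 km/s.
Δv₁ = |v_t − v_c| = |8.841 − 7.590| = 1.251 km/s.

Δv₁ = 1250 m/s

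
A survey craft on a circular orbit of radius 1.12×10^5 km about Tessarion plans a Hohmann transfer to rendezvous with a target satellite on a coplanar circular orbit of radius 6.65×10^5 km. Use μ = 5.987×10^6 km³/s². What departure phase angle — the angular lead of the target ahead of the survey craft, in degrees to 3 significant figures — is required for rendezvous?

The Hohmann ellipse has a_t = (r₁ + r₂)/2 = 3.885×10^5 km.
Transfer time t = π√(a_t³/μ) = 3.1091×10^5 s.
Target angular speed ω₂ = √(μ/r₂³) = 4.5120×10^-6 rad/s.
Angle swept by the target during transfer: ω₂·t = 1.40283 rad = 80.38°.
Arrival is 180° from departure on the ellipse, so φ = 180° − 80.38° = 99.6°.

φ = 99.6°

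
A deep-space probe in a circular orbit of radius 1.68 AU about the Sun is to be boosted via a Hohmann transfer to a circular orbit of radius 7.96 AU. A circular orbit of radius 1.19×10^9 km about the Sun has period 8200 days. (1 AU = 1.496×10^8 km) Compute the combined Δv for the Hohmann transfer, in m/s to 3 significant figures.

Δv = 10900 m/s

From Kepler's third law T² = 4π²r³/μ at r = 1.19×10^9 km, T = 8200 days = 8200 × 86400 s = 7.0848×10^8 s: μ = 4π²r³/T² = 1.32540×10^11 km³/s².
In km: r₁ = 1.68 × 1.496×10^8 = 2.51328×10^8 km; r₂ = 7.96 × 1.496×10^8 = 1.190816×10^9 km.
The Hohmann ellipse has a_t = (r₁ + r₂)/2 = 7.21072×10^8 km.
Circular speed at r₁: v₁ = √(μ/r₁) = √(1.32540×10^11/2.51328×10^8) = 22.964 km/s.
On the transfer ellipse at r₁, vis-viva gives v_p = √[μ(2/r₁ − 1/a_t)] = 29.511 km/s.
First burn Δv₁ = |v_p − v₁| = 6.547 km/s.
At r₂, v₂ = √(μ/r₂) = 10.5499 km/s.
Transfer-orbit speed at r₂: v_a = √[μ(2/r₂ − 1/a_t)] = 6.22847 km/s.
Second burn Δv₂ = |v₂ − v_a| = 4.321 km/s.
Total Δv = Δv₁ + Δv₂ = 10.87 km/s.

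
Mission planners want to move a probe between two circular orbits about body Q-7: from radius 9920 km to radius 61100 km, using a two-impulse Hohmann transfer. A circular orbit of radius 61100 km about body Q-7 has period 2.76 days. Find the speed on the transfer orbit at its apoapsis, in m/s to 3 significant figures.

v = 851 m/s

From Kepler's third law T² = 4π²r³/μ at r = 61100 km, T = 2.76 days = 2.76 × 86400 s = 2.38464×10^5 s: μ = 4π²r³/T² = 1.58357×10^5 km³/s².
Semi-major axis of the transfer orbit: a_t = (9920 + 61100)/2 = 35510 km.
At apoapsis, r = 61100 km.
Applying v² = μ(2/r − 1/a_t): v = 0.8509 km/s.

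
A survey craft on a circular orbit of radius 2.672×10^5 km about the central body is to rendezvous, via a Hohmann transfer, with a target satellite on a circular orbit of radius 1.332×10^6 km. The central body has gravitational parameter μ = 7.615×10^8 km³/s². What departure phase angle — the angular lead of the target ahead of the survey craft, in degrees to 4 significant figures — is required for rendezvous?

φ = 96.28°

Semi-major axis of the transfer orbit: a_t = (2.672×10^5 + 1.332×10^6)/2 = 7.996×10^5 km.
The half-period of the transfer ellipse is t = π√(a_t³/μ) = 81400 s.
The target's mean motion on its circular orbit is ω₂ = √(μ/r₂³) = 1.7951×10^-5 rad/s.
Angle swept by the target during transfer: ω₂·t = 1.4612 rad = 83.72°.
The survey craft traverses 180° on the transfer ellipse, so the target must lead by 180° − 83.72° = 96.28°.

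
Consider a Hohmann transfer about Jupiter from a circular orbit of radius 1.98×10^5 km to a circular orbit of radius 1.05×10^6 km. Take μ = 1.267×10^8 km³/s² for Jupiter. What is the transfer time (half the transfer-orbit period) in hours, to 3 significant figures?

Semi-major axis of the transfer orbit: a_t = (1.980×10^5 + 1.050×10^6)/2 = 6.240×10^5 km.
By Kepler's third law the transfer-orbit period is T = 2π√(a_t³/μ), so t = T/2 = 1.376×10^5 s.
Converting: 1.376×10^5 s ÷ 3600 s/hour = 38.2 hours.

t = 38.2 hours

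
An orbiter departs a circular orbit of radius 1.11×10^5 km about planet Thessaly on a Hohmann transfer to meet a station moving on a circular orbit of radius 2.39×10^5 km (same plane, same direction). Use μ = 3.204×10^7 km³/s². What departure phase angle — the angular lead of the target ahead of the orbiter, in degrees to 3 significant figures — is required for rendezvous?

φ = 67.2°

Transfer-ellipse semi-major axis a_t = (r₁ + r₂)/2 = (1.110×10^5 + 2.390×10^5)/2 = 1.750×10^5 km.
The half-period of the transfer ellipse is t = π√(a_t³/μ) = 40631 s.
Target angular speed ω₂ = √(μ/r₂³) = 4.8445×10^-5 rad/s.
Angle swept by the target during transfer: ω₂·t = 1.968 rad = 112.8°.
The orbiter traverses 180° on the transfer ellipse, so the target must lead by 180° − 112.8° = 67.2°.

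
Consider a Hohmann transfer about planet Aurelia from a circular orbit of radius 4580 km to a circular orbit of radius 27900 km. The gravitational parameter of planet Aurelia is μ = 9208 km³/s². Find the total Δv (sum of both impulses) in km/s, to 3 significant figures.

Δv = 0.710 km/s

Semi-major axis of the transfer orbit: a_t = (4580 + 27900)/2 = 16240 km.
Circular speed at r₁: v₁ = √(μ/r₁) = √(9208/4580) = 1.4179 km/s.
Transfer-orbit speed at r₁ (v² = μ(2/r − 1/a)): v_p = √[μ(2/r₁ − 1/a_t)] = 1.8585 km/s.
First burn Δv₁ = |v_p − v₁| = 0.4406 km/s.
Circular speed at r₂: v₂ = √(μ/r₂) = 0.5745 km/s.
Transfer-orbit speed at r₂: v_a = √[μ(2/r₂ − 1/a_t)] = 0.3051 km/s.
Second burn Δv₂ = |v₂ − v_a| = 0.2694 km/s.
Total Δv = Δv₁ + Δv₂ = 0.7100 km/s.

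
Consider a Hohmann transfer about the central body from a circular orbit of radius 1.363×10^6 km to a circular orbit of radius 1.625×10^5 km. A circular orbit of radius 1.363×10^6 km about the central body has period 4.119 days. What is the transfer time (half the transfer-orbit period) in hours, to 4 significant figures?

From Kepler's third law T² = 4π²r³/μ at r = 1.363×10^6 km, T = 4.119 days = 4.119 × 86400 s = 3.558816×10^5 s: μ = 4π²r³/T² = 7.89289×10^8 km³/s².
Semi-major axis of the transfer orbit: a_t = (1.363×10^6 + 1.625×10^5)/2 = 7.6275×10^5 km.
Transfer time t = π√(a_t³/μ) = π√((7.6275×10^5)³ / 7.89289×10^8) = 74490 s.
Converting: 74490 s ÷ 3600 s/hour = 20.69 hours.

t = 20.69 hours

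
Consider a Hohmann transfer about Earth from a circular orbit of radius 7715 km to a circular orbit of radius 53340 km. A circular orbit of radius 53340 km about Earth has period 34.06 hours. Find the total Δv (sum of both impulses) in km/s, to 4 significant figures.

Δv = 3.672 km/s

From Kepler's third law T² = 4π²r³/μ at r = 53340 km, T = 34.06 hours = 34.06 × 3600 s = 1.22616×10^5 s: μ = 4π²r³/T² = 3.98496×10^5 km³/s².
Semi-major axis of the transfer orbit: a_t = (7715 + 53340)/2 = 30527.5 km.
Circular speed at r₁: v₁ = √(μ/r₁) = √(3.98496×10^5/7715) = 7.187 km/s.
Transfer-orbit speed at r₁ (v² = μ(2/r − 1/a)): v_p = √[μ(2/r₁ − 1/a_t)] = 9.500 km/s.
First burn Δv₁ = |v_p − v₁| = 2.313 km/s.
At r₂, v₂ = √(μ/r₂) = 2.733 km/s.
Transfer-orbit speed at r₂: v_a = √[μ(2/r₂ − 1/a_t)] = 1.374 km/s.
Second burn Δv₂ = |v₂ − v_a| = 1.359 km/s.
Δv = Δv₁ + Δv₂ = 2.313 + 1.359 = 3.672 km/s.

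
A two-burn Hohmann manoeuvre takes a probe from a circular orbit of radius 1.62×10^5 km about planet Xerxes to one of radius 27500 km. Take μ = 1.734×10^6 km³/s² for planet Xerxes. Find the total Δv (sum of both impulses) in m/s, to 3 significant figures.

The Hohmann ellipse has a_t = (r₁ + r₂)/2 = 94750 km.
Circular speed at r₁: v₁ = √(μ/r₁) = √(1.734×10^6/1.620×10^5) = 3.272 km/s.
Transfer-orbit speed at r₁ (v² = μ(2/r − 1/a)): v_a = √[μ(2/r₁ − 1/a_t)] = 1.763 km/s.
First burn Δv₁ = |v_a − v₁| = 1.509 km/s.
At r₂, v₂ = √(μ/r₂) = 7.9407 km/s.
Transfer-orbit speed at r₂: v_p = √[μ(2/r₂ − 1/a_t)] = 10.383 km/s.
Second burn Δv₂ = |v₂ − v_p| = 2.442 km/s.
Δv = Δv₁ + Δv₂ = 1.509 + 2.442 = 3.951 km/s.

Δv = 3950 m/s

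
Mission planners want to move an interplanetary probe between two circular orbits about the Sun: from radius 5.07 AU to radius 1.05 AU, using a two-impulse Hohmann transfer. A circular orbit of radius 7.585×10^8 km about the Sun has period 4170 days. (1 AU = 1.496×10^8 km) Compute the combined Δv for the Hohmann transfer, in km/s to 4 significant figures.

From Kepler's third law T² = 4π²r³/μ at r = 7.585×10^8 km, T = 4170 days = 4170 × 86400 s = 3.60288×10^8 s: μ = 4π²r³/T² = 1.32717×10^11 km³/s².
In km: r₁ = 5.07 × 1.496×10^8 = 7.58472×10^8 km; r₂ = 1.05 × 1.496×10^8 = 1.5708×10^8 km.
The Hohmann ellipse has a_t = (r₁ + r₂)/2 = 4.57776×10^8 km.
Circular speed at r₁: v₁ = √(μ/r₁) = √(1.32717×10^11/7.58472×10^8) = 13.228 km/s.
Transfer-orbit speed at r₁ (vis-viva equation): v_a = √[μ(2/r₁ − 1/a_t)] = 7.7487 km/s.
First burn Δv₁ = |v_a − v₁| = 5.479 km/s.
At r₂, v₂ = √(μ/r₂) = 29.067 km/s.
Transfer-orbit speed at r₂: v_p = √[μ(2/r₂ − 1/a_t)] = 37.415 km/s.
Second burn Δv₂ = |v₂ − v_p| = 8.348 km/s.
Δv = Δv₁ + Δv₂ = 5.479 + 8.348 = 13.83 km/s.

Δv = 13.83 km/s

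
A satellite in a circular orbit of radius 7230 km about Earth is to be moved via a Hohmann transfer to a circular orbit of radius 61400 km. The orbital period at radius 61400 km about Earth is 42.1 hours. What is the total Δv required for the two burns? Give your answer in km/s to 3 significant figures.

From Kepler's third law T² = 4π²r³/μ at r = 61400 km, T = 42.1 hours = 42.1 × 3600 s = 1.5156×10^5 s: μ = 4π²r³/T² = 3.97828×10^5 km³/s².
The Hohmann ellipse has a_t = (r₁ + r₂)/2 = 34315 km.
At r₁ the circular-orbit speed is v₁ = √(μ/r₁) = 7.4179 km/s.
Transfer-orbit speed at r₁ (v² = μ(2/r − 1/a)): v_p = √[μ(2/r₁ − 1/a_t)] = 9.9225 km/s.
First burn Δv₁ = |v_p − v₁| = 2.505 km/s.
Circular speed at r₂: v₂ = √(μ/r₂) = 2.545 km/s.
Transfer-orbit speed at r₂: v_a = √[μ(2/r₂ − 1/a_t)] = 1.168 km/s.
Second burn Δv₂ = |v₂ − v_a| = 1.377 km/s.
Total Δv = Δv₁ + Δv₂ = 3.882 km/s.

Δv = 3.88 km/s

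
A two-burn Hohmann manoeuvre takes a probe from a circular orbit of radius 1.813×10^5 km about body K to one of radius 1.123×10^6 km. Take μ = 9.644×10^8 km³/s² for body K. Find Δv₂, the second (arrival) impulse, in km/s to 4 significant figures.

Δv₂ = 13.85 km/s

Transfer-ellipse semi-major axis a_t = (r₁ + r₂)/2 = (1.813×10^5 + 1.123×10^6)/2 = 6.5215×10^5 km.
On the circular orbit at r = 1.123×10^6 km, v_c = √(μ/r) = 29.30 km/s.
Transfer-orbit speed at the same r (vis-viva, a = a_t): v_t = √[μ(2/r − 1/a_t)] = 15.45 km/s.
Δv₂ = |v_t − v_c| = |15.45 − 29.30| = 13.85 km/s.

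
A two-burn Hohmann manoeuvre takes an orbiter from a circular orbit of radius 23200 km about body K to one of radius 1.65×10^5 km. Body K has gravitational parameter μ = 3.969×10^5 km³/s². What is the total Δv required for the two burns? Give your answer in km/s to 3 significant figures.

Δv = 2.12 km/s

Transfer-ellipse semi-major axis a_t = (r₁ + r₂)/2 = (23200 + 1.650×10^5)/2 = 94100 km.
Circular speed at r₁: v₁ = √(μ/r₁) = √(3.969×10^5/23200) = 4.136 km/s.
On the transfer ellipse at r₁, vis-viva equation gives v_p = √[μ(2/r₁ − 1/a_t)] = 5.477 km/s.
First burn Δv₁ = |v_p − v₁| = 1.341 km/s.
Circular speed at r₂: v₂ = √(μ/r₂) = 1.551 km/s.
Transfer-orbit speed at r₂: v_a = √[μ(2/r₂ − 1/a_t)] = 0.7701 km/s.
Second burn Δv₂ = |v₂ − v_a| = 0.7809 km/s.
Total Δv = Δv₁ + Δv₂ = 2.122 km/s.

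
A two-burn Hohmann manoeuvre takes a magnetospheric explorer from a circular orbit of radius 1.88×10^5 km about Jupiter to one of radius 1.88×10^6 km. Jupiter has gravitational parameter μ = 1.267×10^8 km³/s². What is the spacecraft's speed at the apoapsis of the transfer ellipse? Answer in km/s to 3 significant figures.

v = 3.50 km/s

The Hohmann ellipse has a_t = (r₁ + r₂)/2 = 1.034×10^6 km.
The apoapsis of the transfer ellipse is at r = 1.880×10^6 km.
From the vis-viva equation, v = √[μ(2/r − 1/a_t)] = 3.500 km/s.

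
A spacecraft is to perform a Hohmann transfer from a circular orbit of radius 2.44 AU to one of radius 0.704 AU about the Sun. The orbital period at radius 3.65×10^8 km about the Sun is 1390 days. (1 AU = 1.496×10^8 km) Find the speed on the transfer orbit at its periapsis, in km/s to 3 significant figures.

From Kepler's third law T² = 4π²r³/μ at r = 3.65×10^8 km, T = 1390 days = 1390 × 86400 s = 1.20096×10^8 s: μ = 4π²r³/T² = 1.33101×10^11 km³/s².
In km: r₁ = 2.44 × 1.496×10^8 = 3.65024×10^8 km; r₂ = 0.704 × 1.496×10^8 = 1.053184×10^8 km.
Semi-major axis of the transfer orbit: a_t = (3.65024×10^8 + 1.053184×10^8)/2 = 2.351712×10^8 km.
At periapsis, r = 1.053184×10^8 km.
Vis-viva: v = √[μ(2/r − 1/a_t)] = √[1.33101×10^11 × (2/1.053184×10^8 − 1/2.351712×10^8)] = 44.29 km/s.

v = 44.3 km/s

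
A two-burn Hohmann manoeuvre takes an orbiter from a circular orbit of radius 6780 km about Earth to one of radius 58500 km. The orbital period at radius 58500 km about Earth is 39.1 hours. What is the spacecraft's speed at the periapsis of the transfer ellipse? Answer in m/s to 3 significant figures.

From Kepler's third law T² = 4π²r³/μ at r = 58500 km, T = 39.1 hours = 39.1 × 3600 s = 1.4076×10^5 s: μ = 4π²r³/T² = 3.98904×10^5 km³/s².
The Hohmann ellipse has a_t = (r₁ + r₂)/2 = 32640 km.
At periapsis, r = 6780 km.
Applying v² = μ(2/r − 1/a_t): v = 10.27 km/s.

v = 10300 m/s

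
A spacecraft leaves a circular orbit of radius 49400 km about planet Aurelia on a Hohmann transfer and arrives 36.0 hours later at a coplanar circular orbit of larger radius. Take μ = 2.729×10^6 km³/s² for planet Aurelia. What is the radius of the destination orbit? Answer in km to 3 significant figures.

r₂ = 2.84×10^5 km

Transfer time t = 36.0 hours = 1.296×10^5 s, and t = π√(a_t³/μ).
So a_t = (μ t²/π²)^(1/3) = (2.729×10^6 × (1.296×10^5)² / π²)^(1/3) = 1.6684×10^5 km.
Since a_t = (r₁ + r₂)/2, r₂ = 2a_t − r₁ = 2×1.6684×10^5 − 49400 = 2.8428×10^5 km.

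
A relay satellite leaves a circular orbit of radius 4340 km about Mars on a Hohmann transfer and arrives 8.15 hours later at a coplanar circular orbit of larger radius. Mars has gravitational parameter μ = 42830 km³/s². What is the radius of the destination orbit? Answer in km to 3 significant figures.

r₂ = 26700 km

Transfer time t = 8.15 hours = 29340 s, and t = π√(a_t³/μ).
So a_t = (μ t²/π²)^(1/3) = (42830 × (29340)² / π²)^(1/3) = 15516 km.
Since a_t = (r₁ + r₂)/2, r₂ = 2a_t − r₁ = 2×15516 − 4340 = 26692 km.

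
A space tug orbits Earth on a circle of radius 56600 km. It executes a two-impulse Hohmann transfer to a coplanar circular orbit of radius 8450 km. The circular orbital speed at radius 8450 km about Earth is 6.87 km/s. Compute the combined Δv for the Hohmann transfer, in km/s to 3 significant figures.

From the circular-orbit relation v² = μ/r at r = 8450 km: μ = v²r = (6.87)² × 8450 = 3.98814×10^5 km³/s².
Semi-major axis of the transfer orbit: a_t = (56600 + 8450)/2 = 32525 km.
Circular speed at r₁: v₁ = √(μ/r₁) = √(3.98814×10^5/56600) = 2.654 km/s.
On the transfer ellipse at r₁, vis-viva equation gives v_a = √[μ(2/r₁ − 1/a_t)] = 1.353 km/s.
First burn Δv₁ = |v_a − v₁| = 1.301 km/s.
At r₂, v₂ = √(μ/r₂) = 6.870 km/s.
Transfer-orbit speed at r₂: v_p = √[μ(2/r₂ − 1/a_t)] = 9.063 km/s.
Second burn Δv₂ = |v₂ − v_p| = 2.193 km/s.
Δv = Δv₁ + Δv₂ = 1.301 + 2.193 = 3.494 km/s.

Δv = 3.49 km/s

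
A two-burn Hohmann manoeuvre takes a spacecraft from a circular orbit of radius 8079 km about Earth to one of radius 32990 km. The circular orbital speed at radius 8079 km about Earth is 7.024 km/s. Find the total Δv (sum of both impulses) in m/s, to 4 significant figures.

Δv = 3175 m/s

From the circular-orbit relation v² = μ/r at r = 8079 km: μ = v²r = (7.024)² × 8079 = 3.98590×10^5 km³/s².
Transfer-ellipse semi-major axis a_t = (r₁ + r₂)/2 = (8079 + 32990)/2 = 20534.5 km.
At r₁ the circular-orbit speed is v₁ = √(μ/r₁) = 7.024 km/s.
On the transfer ellipse at r₁, v² = μ(2/r − 1/a) gives v_p = √[μ(2/r₁ − 1/a_t)] = 8.903 km/s.
First burn Δv₁ = |v_p − v₁| = 1.879 km/s.
Circular speed at r₂: v₂ = √(μ/r₂) = 3.476 km/s.
Transfer-orbit speed at r₂: v_a = √[μ(2/r₂ − 1/a_t)] = 2.180 km/s.
Second burn Δv₂ = |v₂ − v_a| = 1.296 km/s.
Total Δv = Δv₁ + Δv₂ = 3.175 km/s.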